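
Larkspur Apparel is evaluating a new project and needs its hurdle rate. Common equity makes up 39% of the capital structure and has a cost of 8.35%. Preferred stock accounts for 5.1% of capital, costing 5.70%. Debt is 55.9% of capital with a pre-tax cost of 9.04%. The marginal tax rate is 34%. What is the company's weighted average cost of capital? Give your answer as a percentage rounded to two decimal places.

6.88%

After-tax cost of debt = 9.04% × (1 − 34%) = 5.9664%.
WACC = 0.390 × 8.3500% + 0.051 × 5.7000% + 0.559 × 5.9664% = 6.8824%.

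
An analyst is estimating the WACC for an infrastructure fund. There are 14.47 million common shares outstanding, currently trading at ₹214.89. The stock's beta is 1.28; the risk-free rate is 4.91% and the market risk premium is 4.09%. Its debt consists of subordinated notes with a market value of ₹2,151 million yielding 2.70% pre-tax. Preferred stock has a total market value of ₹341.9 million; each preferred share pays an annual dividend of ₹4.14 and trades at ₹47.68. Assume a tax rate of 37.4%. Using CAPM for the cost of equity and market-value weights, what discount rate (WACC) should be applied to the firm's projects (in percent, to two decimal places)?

6.81%

Cost of equity via CAPM: Re = 4.91% + 1.28 × 4.09% = 10.1452%.
Cost of preferred: Rp = 4.14 / 47.68 = 8.6829%.
Market value of equity E = 214.89 × 14.47m = 3109.4583m.
Total capital V = 3109.4583 + 341.9 + 2151 = 5602.3583.
Equity: weight = 3109.4583/5602.3583 = 0.5550; cost = 10.1452%.
Preferred: weight = 341.9/5602.3583 = 0.0610; cost = 8.6829%.
Subordinated notes: weight = 2151/5602.3583 = 0.3839; after-tax cost = 2.7% × (1 − 37.4%) = 1.6902%.
WACC = 0.5550 × 10.1452% + 0.0610 × 8.6829% + 0.3839 × 1.6902% = 6.8097%.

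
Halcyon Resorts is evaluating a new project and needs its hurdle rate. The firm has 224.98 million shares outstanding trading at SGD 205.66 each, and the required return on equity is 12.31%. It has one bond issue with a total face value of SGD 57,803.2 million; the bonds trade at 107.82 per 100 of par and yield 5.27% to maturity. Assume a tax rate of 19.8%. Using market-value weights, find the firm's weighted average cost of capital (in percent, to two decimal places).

Market value of equity E = 205.66 × 224.98m = 46269.3868m. Market value of debt D = 57803.2m × 107.82/100 = 62323.41024m.
Total capital V = 46269.3868 + 62323.41024 = 108592.79704.
Equity: weight = 46269.3868/108592.79704 = 0.4261; cost = 12.31%.
Bonds outstanding: weight = 62323.41024/108592.79704 = 0.5739; after-tax cost = 5.27% × (1 − 19.8%) = 4.2265%.
WACC = 0.4261 × 12.3100% + 0.5739 × 4.2265% = 7.6708%.

7.67%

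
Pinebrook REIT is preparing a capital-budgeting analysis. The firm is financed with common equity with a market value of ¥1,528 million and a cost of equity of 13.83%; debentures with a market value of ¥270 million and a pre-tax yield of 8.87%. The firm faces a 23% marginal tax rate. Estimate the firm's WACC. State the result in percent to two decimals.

12.78%

Total capital V = 1528 + 270 = 1798.
Equity: weight = 1528/1798 = 0.8498; cost = 13.83%.
Debentures: weight = 270/1798 = 0.1502; after-tax cost = 8.87% × (1 − 23%) = 6.8299%.
WACC = 0.8498 × 13.8300% + 0.1502 × 6.8299% = 12.7788%.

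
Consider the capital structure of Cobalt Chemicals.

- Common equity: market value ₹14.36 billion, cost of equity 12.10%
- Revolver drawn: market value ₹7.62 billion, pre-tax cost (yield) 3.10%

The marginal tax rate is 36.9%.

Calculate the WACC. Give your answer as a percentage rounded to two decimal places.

Total capital V = 14.36 + 7.62 = 21.98.
Equity: weight = 14.36/21.98 = 0.6533; cost = 12.1%.
Revolver drawn: weight = 7.62/21.98 = 0.3467; after-tax cost = 3.1% × (1 − 36.9%) = 1.9561%.
WACC = 0.6533 × 12.1000% + 0.3467 × 1.9561% = 8.5833%.

8.58%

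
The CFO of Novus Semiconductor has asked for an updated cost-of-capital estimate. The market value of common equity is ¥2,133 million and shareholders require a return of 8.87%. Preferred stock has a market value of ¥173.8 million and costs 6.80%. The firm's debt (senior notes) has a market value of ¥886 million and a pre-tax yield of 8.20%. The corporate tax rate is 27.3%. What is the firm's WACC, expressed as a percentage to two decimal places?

7.95%

Total capital V = 2133 + 173.8 + 886 = 3192.8.
Equity: weight = 2133/3192.8 = 0.6681; cost = 8.87%.
Preferred: weight = 173.8/3192.8 = 0.0544; cost = 6.8%.
Senior notes: weight = 886/3192.8 = 0.2775; after-tax cost = 8.2% × (1 − 27.3%) = 5.9614%.
WACC = 0.6681 × 8.8700% + 0.0544 × 6.8000% + 0.2775 × 5.9614% = 7.9502%.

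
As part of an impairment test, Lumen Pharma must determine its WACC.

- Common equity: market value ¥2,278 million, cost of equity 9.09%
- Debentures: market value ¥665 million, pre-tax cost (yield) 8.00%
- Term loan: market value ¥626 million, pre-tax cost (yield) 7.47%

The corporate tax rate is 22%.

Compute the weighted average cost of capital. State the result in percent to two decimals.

Total capital V = 2278 + 665 + 626 = 3569.
Equity: weight = 2278/3569 = 0.6383; cost = 9.09%.
Debentures: weight = 665/3569 = 0.1863; after-tax cost = 8% × (1 − 22%) = 6.2400%.
Term loan: weight = 626/3569 = 0.1754; after-tax cost = 7.47% × (1 − 22%) = 5.8266%.
WACC = 0.6383 × 9.0900% + 0.1863 × 6.2400% + 0.1754 × 5.8266% = 7.9866%.

7.99%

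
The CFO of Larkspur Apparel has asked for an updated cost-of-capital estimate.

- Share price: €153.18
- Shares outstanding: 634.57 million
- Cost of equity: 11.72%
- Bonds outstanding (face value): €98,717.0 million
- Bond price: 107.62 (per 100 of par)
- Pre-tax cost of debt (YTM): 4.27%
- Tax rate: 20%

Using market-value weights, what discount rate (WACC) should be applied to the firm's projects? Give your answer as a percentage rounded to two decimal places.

7.38%

Market value of equity E = 153.18 × 634.57m = 97203.4326m. Market value of debt D = 98717m × 107.62/100 = 106239.2354m.
Total capital V = 97203.4326 + 106239.2354 = 203442.668.
Equity: weight = 97203.4326/203442.668 = 0.4778; cost = 11.72%.
Bonds outstanding: weight = 106239.2354/203442.668 = 0.5222; after-tax cost = 4.27% × (1 − 20%) = 3.4160%.
WACC = 0.4778 × 11.7200% + 0.5222 × 3.4160% = 7.3836%.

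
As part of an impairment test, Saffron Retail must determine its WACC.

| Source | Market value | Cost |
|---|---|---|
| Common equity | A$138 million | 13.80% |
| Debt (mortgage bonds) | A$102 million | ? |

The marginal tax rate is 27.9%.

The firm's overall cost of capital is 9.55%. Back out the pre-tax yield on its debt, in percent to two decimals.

5.27%

Total capital V = 138 + 102 = 240.
Equity weight = 138/240 = 0.5750.
Mortgage bonds weight = 102/240 = 0.4250.
Equity contribution = 0.5750 × 13.8% = 7.9350%.
Remaining for debt = 9.55% − 7.9350% = 1.6150%.
Rd × (1 − 27.9%) × 0.4250 = 1.6150%  ⇒  Rd = 5.2705%.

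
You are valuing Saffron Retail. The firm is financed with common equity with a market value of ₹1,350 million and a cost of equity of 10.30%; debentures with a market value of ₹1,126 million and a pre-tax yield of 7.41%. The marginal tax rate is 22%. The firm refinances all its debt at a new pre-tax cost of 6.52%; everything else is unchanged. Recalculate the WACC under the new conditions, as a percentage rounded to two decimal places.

7.93%

After the change:
Total capital V = 1350 + 1126 = 2476.
Equity: weight = 1350/2476 = 0.5452; cost = 10.3%.
Debentures: weight = 1126/2476 = 0.4548; after-tax cost = 6.52% × (1 − 22%) = 5.0856%.
WACC = 0.5452 × 10.3000% + 0.4548 × 5.0856% = 7.9287%.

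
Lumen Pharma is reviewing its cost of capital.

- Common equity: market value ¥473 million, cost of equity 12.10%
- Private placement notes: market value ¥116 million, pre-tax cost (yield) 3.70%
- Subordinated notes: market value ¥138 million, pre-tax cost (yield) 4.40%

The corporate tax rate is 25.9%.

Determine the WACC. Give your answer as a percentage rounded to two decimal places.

8.93%

Total capital V = 473 + 116 + 138 = 727.
Equity: weight = 473/727 = 0.6506; cost = 12.1%.
Private placement notes: weight = 116/727 = 0.1596; after-tax cost = 3.7% × (1 − 25.9%) = 2.7417%.
Subordinated notes: weight = 138/727 = 0.1898; after-tax cost = 4.4% × (1 − 25.9%) = 3.2604%.
WACC = 0.6506 × 12.1000% + 0.1596 × 2.7417% + 0.1898 × 3.2604% = 8.9288%.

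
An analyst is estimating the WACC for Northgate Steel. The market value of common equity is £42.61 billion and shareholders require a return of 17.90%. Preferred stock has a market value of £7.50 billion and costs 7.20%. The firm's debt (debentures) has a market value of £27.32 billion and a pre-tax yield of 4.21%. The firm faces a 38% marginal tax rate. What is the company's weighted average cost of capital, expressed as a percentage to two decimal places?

Total capital V = 42.61 + 7.5 + 27.32 = 77.43.
Equity: weight = 42.61/77.43 = 0.5503; cost = 17.9%.
Preferred: weight = 7.5/77.43 = 0.0969; cost = 7.2%.
Debentures: weight = 27.32/77.43 = 0.3528; after-tax cost = 4.21% × (1 − 38%) = 2.6102%.
WACC = 0.5503 × 17.9000% + 0.0969 × 7.2000% + 0.3528 × 2.6102% = 11.4688%.

11.47%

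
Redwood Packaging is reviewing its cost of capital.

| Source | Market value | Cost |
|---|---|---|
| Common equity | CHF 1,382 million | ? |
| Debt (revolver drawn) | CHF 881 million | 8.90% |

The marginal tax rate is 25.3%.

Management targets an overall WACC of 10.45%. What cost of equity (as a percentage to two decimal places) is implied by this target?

12.87%

Total capital V = 1382 + 881 = 2263.
Equity weight = 1382/2263 = 0.6107.
Revolver drawn weight = 881/2263 = 0.3893.
Debt contribution = 0.3893 × 8.9% × (1 − 25.3%) = 2.5882%.
Required equity contribution = 10.45% − 2.5882% = 7.8618%.
Re = 7.8618% / 0.6107 = 12.8735%.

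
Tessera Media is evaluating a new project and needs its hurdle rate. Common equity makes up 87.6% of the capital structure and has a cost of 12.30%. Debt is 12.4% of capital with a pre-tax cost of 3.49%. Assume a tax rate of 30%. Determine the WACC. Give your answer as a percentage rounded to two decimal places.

11.08%

After-tax cost of debt = 3.49% × (1 − 30%) = 2.4430%.
WACC = 0.876 × 12.3000% + 0.124 × 2.4430% = 11.0777%.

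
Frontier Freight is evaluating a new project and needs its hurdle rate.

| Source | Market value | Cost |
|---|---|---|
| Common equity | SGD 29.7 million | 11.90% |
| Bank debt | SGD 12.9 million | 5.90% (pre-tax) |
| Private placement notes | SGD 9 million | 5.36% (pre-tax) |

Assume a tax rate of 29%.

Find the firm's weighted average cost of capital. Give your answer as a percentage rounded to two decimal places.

8.56%

Total capital V = 29.7 + 12.9 + 9 = 51.6.
Equity: weight = 29.7/51.6 = 0.5756; cost = 11.9%.
Bank debt: weight = 12.9/51.6 = 0.2500; after-tax cost = 5.9% × (1 − 29%) = 4.1890%.
Private placement notes: weight = 9/51.6 = 0.1744; after-tax cost = 5.36% × (1 − 29%) = 3.8056%.
WACC = 0.5756 × 11.9000% + 0.2500 × 4.1890% + 0.1744 × 3.8056% = 8.5604%.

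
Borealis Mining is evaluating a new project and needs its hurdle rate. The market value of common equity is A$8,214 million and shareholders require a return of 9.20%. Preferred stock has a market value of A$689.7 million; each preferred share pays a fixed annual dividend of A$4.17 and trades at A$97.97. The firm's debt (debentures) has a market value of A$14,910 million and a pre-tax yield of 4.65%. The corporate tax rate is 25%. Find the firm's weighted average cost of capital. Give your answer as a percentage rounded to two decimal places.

5.48%

Cost of preferred: Rp = 4.17 / 97.97 = 4.2564%.
Total capital V = 8214 + 689.7 + 14910 = 23813.7.
Equity: weight = 8214/23813.7 = 0.3449; cost = 9.2%.
Preferred: weight = 689.7/23813.7 = 0.0290; cost = 4.2564%.
Debentures: weight = 14910/23813.7 = 0.6261; after-tax cost = 4.65% × (1 − 25%) = 3.4875%.
WACC = 0.3449 × 9.2000% + 0.0290 × 4.2564% + 0.6261 × 3.4875% = 5.4802%.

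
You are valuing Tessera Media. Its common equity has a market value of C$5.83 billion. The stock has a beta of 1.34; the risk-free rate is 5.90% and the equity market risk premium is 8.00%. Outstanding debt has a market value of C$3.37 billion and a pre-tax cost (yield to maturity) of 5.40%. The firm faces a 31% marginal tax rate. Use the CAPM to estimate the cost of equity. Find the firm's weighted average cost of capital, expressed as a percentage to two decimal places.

Cost of equity via CAPM: Re = 5.9% + 1.34 × 8.0% = 16.6200%.
Total capital V = 5.83 + 3.37 = 9.2.
Equity: weight = 5.83/9.2 = 0.6337; cost = 16.62%.
Debt: weight = 3.37/9.2 = 0.3663; after-tax cost = 5.4% × (1 − 31%) = 3.7260%.
WACC = 0.6337 × 16.6200% + 0.3663 × 3.7260% = 11.8969%.

11.90%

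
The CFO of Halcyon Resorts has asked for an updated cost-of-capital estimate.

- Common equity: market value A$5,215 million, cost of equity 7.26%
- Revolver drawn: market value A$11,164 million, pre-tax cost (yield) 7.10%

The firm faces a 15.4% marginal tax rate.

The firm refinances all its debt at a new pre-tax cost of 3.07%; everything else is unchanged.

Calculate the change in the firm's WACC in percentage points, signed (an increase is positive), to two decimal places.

-2.32 pp

Current WACC:
Total capital V = 5215 + 11164 = 16379.
Equity: weight = 5215/16379 = 0.3184; cost = 7.26%.
Revolver drawn: weight = 11164/16379 = 0.6816; after-tax cost = 7.1% × (1 − 15.4%) = 6.0066%.
WACC = 0.3184 × 7.2600% + 0.6816 × 6.0066% = 6.4057%.
After the change:
Total capital V = 5215 + 11164 = 16379.
Equity: weight = 5215/16379 = 0.3184; cost = 7.26%.
Revolver drawn: weight = 11164/16379 = 0.6816; after-tax cost = 3.07% × (1 − 15.4%) = 2.5972%.
WACC = 0.3184 × 7.2600% + 0.6816 × 2.5972% = 4.0818%.
Change in WACC = 4.0818% − 6.4057% = -2.3238 pp.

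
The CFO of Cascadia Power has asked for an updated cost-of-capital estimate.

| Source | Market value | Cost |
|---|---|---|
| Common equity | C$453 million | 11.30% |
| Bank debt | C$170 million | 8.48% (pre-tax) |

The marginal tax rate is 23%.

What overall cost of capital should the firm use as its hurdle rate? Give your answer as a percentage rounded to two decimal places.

10.00%

Total capital V = 453 + 170 = 623.
Equity: weight = 453/623 = 0.7271; cost = 11.3%.
Bank debt: weight = 170/623 = 0.2729; after-tax cost = 8.48% × (1 − 23%) = 6.5296%.
WACC = 0.7271 × 11.3000% + 0.2729 × 6.5296% = 9.9983%.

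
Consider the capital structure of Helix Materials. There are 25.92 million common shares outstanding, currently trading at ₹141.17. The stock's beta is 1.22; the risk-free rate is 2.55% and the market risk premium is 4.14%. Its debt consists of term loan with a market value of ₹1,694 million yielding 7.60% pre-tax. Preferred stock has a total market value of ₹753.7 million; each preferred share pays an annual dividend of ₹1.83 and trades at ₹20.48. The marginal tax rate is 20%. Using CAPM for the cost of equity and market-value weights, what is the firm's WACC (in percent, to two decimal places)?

Cost of equity via CAPM: Re = 2.55% + 1.22 × 4.14% = 7.6008%.
Cost of preferred: Rp = 1.83 / 20.48 = 8.9355%.
Market value of equity E = 141.17 × 25.92m = 3659.1264m.
Total capital V = 3659.1264 + 753.7 + 1694 = 6106.8264.
Equity: weight = 3659.1264/6106.8264 = 0.5992; cost = 7.6008%.
Preferred: weight = 753.7/6106.8264 = 0.1234; cost = 8.9355%.
Term loan: weight = 1694/6106.8264 = 0.2774; after-tax cost = 7.6% × (1 − 20%) = 6.0800%.
WACC = 0.5992 × 7.6008% + 0.1234 × 8.9355% + 0.2774 × 6.0800% = 7.3437%.

7.34%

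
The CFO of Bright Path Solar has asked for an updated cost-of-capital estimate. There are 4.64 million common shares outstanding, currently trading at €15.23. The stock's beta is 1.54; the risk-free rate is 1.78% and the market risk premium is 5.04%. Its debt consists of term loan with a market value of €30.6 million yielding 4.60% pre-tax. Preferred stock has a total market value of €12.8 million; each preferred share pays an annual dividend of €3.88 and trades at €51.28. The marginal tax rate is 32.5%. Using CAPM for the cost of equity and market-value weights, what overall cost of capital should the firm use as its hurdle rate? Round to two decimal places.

7.59%

Cost of equity via CAPM: Re = 1.78% + 1.54 × 5.04% = 9.5416%.
Cost of preferred: Rp = 3.88 / 51.28 = 7.5663%.
Market value of equity E = 15.23 × 4.64m = 70.6672m.
Total capital V = 70.6672 + 12.8 + 30.6 = 114.0672.
Equity: weight = 70.6672/114.0672 = 0.6195; cost = 9.5416%.
Preferred: weight = 12.8/114.0672 = 0.1122; cost = 7.5663%.
Term loan: weight = 30.6/114.0672 = 0.2683; after-tax cost = 4.6% × (1 − 32.5%) = 3.1050%.
WACC = 0.6195 × 9.5416% + 0.1122 × 7.5663% + 0.2683 × 3.1050% = 7.5932%.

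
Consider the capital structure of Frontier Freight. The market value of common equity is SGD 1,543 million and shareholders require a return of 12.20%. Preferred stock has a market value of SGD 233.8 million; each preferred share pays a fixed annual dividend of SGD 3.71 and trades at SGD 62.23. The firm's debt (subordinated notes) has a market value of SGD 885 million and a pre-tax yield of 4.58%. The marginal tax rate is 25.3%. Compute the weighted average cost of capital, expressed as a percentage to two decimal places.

8.73%

Cost of preferred: Rp = 3.71 / 62.23 = 5.9618%.
Total capital V = 1543 + 233.8 + 885 = 2661.8.
Equity: weight = 1543/2661.8 = 0.5797; cost = 12.2%.
Preferred: weight = 233.8/2661.8 = 0.0878; cost = 5.9618%.
Subordinated notes: weight = 885/2661.8 = 0.3325; after-tax cost = 4.58% × (1 − 25.3%) = 3.4213%.
WACC = 0.5797 × 12.2000% + 0.0878 × 5.9618% + 0.3325 × 3.4213% = 8.7333%.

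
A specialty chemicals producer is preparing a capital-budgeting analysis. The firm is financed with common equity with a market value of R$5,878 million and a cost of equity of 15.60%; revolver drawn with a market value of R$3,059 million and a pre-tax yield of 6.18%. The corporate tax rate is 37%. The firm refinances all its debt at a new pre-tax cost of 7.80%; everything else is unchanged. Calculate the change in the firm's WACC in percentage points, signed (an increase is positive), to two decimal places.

+0.35 pp

Current WACC:
Total capital V = 5878 + 3059 = 8937.
Equity: weight = 5878/8937 = 0.6577; cost = 15.6%.
Revolver drawn: weight = 3059/8937 = 0.3423; after-tax cost = 6.18% × (1 − 37%) = 3.8934%.
WACC = 0.6577 × 15.6000% + 0.3423 × 3.8934% = 11.5930%.
After the change:
Total capital V = 5878 + 3059 = 8937.
Equity: weight = 5878/8937 = 0.6577; cost = 15.6%.
Revolver drawn: weight = 3059/8937 = 0.3423; after-tax cost = 7.8% × (1 − 37%) = 4.9140%.
WACC = 0.6577 × 15.6000% + 0.3423 × 4.9140% = 11.9423%.
Change in WACC = 11.9423% − 11.5930% = 0.3493 pp.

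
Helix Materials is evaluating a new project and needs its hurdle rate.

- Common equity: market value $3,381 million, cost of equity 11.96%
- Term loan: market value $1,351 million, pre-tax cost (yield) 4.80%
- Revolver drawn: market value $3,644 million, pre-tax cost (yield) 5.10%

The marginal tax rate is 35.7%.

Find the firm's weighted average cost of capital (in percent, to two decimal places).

6.75%

Total capital V = 3381 + 1351 + 3644 = 8376.
Equity: weight = 3381/8376 = 0.4037; cost = 11.96%.
Term loan: weight = 1351/8376 = 0.1613; after-tax cost = 4.8% × (1 − 35.7%) = 3.0864%.
Revolver drawn: weight = 3644/8376 = 0.4351; after-tax cost = 5.1% × (1 − 35.7%) = 3.2793%.
WACC = 0.4037 × 11.9600% + 0.1613 × 3.0864% + 0.4351 × 3.2793% = 6.7522%.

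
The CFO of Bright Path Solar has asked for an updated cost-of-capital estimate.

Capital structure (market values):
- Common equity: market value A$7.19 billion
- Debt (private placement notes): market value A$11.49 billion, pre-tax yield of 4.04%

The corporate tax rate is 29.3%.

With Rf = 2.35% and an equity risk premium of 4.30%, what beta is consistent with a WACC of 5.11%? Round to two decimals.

Total capital V = 7.19 + 11.49 = 18.68.
Equity weight = 7.19/18.68 = 0.3849.
Private placement notes weight = 11.49/18.68 = 0.6151.
Debt contribution = 0.6151 × 4.04% × (1 − 29.3%) = 1.7569%.
Required equity contribution = 5.11% − 1.7569% = 3.3531%  ⇒  Re = 8.7116%.
CAPM: 8.7116% = 2.35% + β × 4.3%  ⇒  β = 1.4794.

1.48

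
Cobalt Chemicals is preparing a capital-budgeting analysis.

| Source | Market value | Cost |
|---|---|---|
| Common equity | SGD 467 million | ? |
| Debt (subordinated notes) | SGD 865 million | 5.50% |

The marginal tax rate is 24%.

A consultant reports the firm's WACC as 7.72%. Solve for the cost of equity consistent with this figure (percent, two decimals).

Total capital V = 467 + 865 = 1332.
Equity weight = 467/1332 = 0.3506.
Subordinated notes weight = 865/1332 = 0.6494.
Debt contribution = 0.6494 × 5.5% × (1 − 24%) = 2.7145%.
Required equity contribution = 7.72% − 2.7145% = 5.0055%.
Re = 5.0055% / 0.3506 = 14.2770%.

14.28%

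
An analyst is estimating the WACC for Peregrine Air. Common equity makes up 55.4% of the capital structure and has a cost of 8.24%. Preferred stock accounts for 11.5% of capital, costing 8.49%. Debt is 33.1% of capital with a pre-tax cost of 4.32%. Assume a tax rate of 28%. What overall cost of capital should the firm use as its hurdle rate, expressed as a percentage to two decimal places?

6.57%

After-tax cost of debt = 4.32% × (1 − 28%) = 3.1104%.
WACC = 0.554 × 8.2400% + 0.115 × 8.4900% + 0.331 × 3.1104% = 6.5709%.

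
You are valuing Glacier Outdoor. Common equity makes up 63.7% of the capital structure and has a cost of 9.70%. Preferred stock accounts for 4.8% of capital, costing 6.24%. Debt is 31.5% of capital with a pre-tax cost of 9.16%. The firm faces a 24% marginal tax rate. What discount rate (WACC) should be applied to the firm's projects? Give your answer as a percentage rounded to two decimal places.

After-tax cost of debt = 9.16% × (1 − 24%) = 6.9616%.
WACC = 0.637 × 9.7000% + 0.048 × 6.2400% + 0.315 × 6.9616% = 8.6713%.

8.67%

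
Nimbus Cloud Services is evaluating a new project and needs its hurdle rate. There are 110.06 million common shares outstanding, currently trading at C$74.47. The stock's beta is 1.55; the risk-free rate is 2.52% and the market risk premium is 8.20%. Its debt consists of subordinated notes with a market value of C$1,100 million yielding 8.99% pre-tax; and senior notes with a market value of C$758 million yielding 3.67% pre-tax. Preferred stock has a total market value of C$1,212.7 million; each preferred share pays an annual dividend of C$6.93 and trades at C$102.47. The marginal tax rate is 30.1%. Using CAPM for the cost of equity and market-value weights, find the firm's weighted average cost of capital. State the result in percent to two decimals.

Cost of equity via CAPM: Re = 2.52% + 1.55 × 8.2% = 15.2300%.
Cost of preferred: Rp = 6.93 / 102.47 = 6.7630%.
Market value of equity E = 74.47 × 110.06m = 8196.1682m.
Total capital V = 8196.1682 + 1212.7 + 1100 + 758 = 11266.8682.
Equity: weight = 8196.1682/11266.8682 = 0.7275; cost = 15.23%.
Preferred: weight = 1212.7/11266.8682 = 0.1076; cost = 6.763%.
Subordinated notes: weight = 1100/11266.8682 = 0.0976; after-tax cost = 8.99% × (1 − 30.1%) = 6.2840%.
Senior notes: weight = 758/11266.8682 = 0.0673; after-tax cost = 3.67% × (1 − 30.1%) = 2.5653%.
WACC = 0.7275 × 15.2300% + 0.1076 × 6.7630% + 0.0976 × 6.2840% + 0.0673 × 2.5653% = 12.5932%.

12.59%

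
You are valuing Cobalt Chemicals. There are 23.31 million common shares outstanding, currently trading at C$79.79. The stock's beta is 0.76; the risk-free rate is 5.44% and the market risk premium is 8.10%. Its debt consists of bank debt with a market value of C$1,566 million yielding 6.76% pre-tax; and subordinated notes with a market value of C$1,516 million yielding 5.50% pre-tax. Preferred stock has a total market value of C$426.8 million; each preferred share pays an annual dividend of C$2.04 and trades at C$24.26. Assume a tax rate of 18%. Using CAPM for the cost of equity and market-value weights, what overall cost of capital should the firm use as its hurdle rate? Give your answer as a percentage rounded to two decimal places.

Cost of equity via CAPM: Re = 5.44% + 0.76 × 8.1% = 11.5960%.
Cost of preferred: Rp = 2.04 / 24.26 = 8.4089%.
Market value of equity E = 79.79 × 23.31m = 1859.9049m.
Total capital V = 1859.9049 + 426.8 + 1566 + 1516 = 5368.7049.
Equity: weight = 1859.9049/5368.7049 = 0.3464; cost = 11.596%.
Preferred: weight = 426.8/5368.7049 = 0.0795; cost = 8.4089%.
Bank debt: weight = 1566/5368.7049 = 0.2917; after-tax cost = 6.76% × (1 − 18%) = 5.5432%.
Subordinated notes: weight = 1516/5368.7049 = 0.2824; after-tax cost = 5.5% × (1 − 18%) = 4.5100%.
WACC = 0.3464 × 11.5960% + 0.0795 × 8.4089% + 0.2917 × 5.5432% + 0.2824 × 4.5100% = 7.5762%.

7.58%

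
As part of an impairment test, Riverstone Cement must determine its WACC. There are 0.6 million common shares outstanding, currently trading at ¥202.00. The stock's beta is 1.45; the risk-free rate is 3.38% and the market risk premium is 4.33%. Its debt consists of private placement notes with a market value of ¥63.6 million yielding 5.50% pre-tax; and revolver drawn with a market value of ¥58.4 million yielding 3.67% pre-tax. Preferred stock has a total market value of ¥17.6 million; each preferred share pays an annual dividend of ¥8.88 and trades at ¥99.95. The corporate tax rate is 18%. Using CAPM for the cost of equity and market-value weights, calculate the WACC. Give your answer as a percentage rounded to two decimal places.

6.86%

Cost of equity via CAPM: Re = 3.38% + 1.45 × 4.33% = 9.6585%.
Cost of preferred: Rp = 8.88 / 99.95 = 8.8844%.
Market value of equity E = 202.0 × 0.6m = 121.2m.
Total capital V = 121.2 + 17.6 + 63.6 + 58.4 = 260.8.
Equity: weight = 121.2/260.8 = 0.4647; cost = 9.6585%.
Preferred: weight = 17.6/260.8 = 0.0675; cost = 8.8844%.
Private placement notes: weight = 63.6/260.8 = 0.2439; after-tax cost = 5.5% × (1 − 18%) = 4.5100%.
Revolver drawn: weight = 58.4/260.8 = 0.2239; after-tax cost = 3.67% × (1 − 18%) = 3.0094%.
WACC = 0.4647 × 9.6585% + 0.0675 × 8.8844% + 0.2439 × 4.5100% + 0.2239 × 3.0094% = 6.8618%.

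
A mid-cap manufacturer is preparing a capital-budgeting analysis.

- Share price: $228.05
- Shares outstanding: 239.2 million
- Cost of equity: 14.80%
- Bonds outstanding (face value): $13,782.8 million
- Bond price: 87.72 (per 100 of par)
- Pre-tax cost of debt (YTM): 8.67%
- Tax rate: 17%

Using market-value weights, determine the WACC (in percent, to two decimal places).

Market value of equity E = 228.05 × 239.2m = 54549.56m. Market value of debt D = 13782.8m × 87.72/100 = 12090.27216m.
Total capital V = 54549.56 + 12090.27216 = 66639.83216.
Equity: weight = 54549.56/66639.83216 = 0.8186; cost = 14.8%.
Bonds outstanding: weight = 12090.27216/66639.83216 = 0.1814; after-tax cost = 8.67% × (1 − 17%) = 7.1961%.
WACC = 0.8186 × 14.8000% + 0.1814 × 7.1961% = 13.4204%.

13.42%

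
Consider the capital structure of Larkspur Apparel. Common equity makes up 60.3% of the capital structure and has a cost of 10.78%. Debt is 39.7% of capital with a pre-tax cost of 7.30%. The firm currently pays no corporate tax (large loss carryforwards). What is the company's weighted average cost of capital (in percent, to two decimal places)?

After-tax cost of debt = 7.3% × (1 − 0%) = 7.3000%.
WACC = 0.603 × 10.7800% + 0.397 × 7.3000% = 9.3984%.

9.40%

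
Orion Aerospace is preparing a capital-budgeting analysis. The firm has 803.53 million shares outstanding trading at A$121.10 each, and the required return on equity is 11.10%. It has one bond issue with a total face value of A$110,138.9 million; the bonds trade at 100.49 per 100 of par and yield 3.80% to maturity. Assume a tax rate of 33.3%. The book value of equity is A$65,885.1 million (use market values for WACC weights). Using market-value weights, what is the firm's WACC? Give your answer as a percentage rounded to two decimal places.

6.54%

Market value of equity E = 121.1 × 803.53m = 97307.483m. Market value of debt D = 110138.9m × 100.49/100 = 110678.58061m.
Total capital V = 97307.483 + 110678.58061 = 207986.06361.
Equity: weight = 97307.483/207986.06361 = 0.4679; cost = 11.1%.
Bonds outstanding: weight = 110678.58061/207986.06361 = 0.5321; after-tax cost = 3.8% × (1 − 33.3%) = 2.5346%.
WACC = 0.4679 × 11.1000% + 0.5321 × 2.5346% = 6.5420%.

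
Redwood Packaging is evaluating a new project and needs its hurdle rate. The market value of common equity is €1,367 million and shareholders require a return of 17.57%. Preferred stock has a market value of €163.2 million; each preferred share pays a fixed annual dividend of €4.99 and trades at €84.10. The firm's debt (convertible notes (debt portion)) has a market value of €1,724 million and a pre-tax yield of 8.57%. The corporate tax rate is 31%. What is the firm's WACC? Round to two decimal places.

10.81%

Cost of preferred: Rp = 4.99 / 84.1 = 5.9334%.
Total capital V = 1367 + 163.2 + 1724 = 3254.2.
Equity: weight = 1367/3254.2 = 0.4201; cost = 17.57%.
Preferred: weight = 163.2/3254.2 = 0.0502; cost = 5.9334%.
Convertible notes (debt portion): weight = 1724/3254.2 = 0.5298; after-tax cost = 8.57% × (1 − 31%) = 5.9133%.
WACC = 0.4201 × 17.5700% + 0.0502 × 5.9334% + 0.5298 × 5.9133% = 10.8110%.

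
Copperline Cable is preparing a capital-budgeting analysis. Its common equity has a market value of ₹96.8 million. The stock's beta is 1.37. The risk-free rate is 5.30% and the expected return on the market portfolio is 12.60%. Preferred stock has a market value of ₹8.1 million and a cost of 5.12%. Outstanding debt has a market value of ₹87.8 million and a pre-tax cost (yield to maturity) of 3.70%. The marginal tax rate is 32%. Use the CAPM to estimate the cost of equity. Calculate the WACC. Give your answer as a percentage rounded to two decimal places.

9.05%

Market risk premium = 12.6% − 5.3% = 7.3%.
Cost of equity via CAPM: Re = 5.3% + 1.37 × 7.3% = 15.3010%.
Total capital V = 96.8 + 8.1 + 87.8 = 192.7.
Equity: weight = 96.8/192.7 = 0.5023; cost = 15.301%.
Preferred: weight = 8.1/192.7 = 0.0420; cost = 5.12%.
Debt: weight = 87.8/192.7 = 0.4556; after-tax cost = 3.7% × (1 − 32%) = 2.5160%.
WACC = 0.5023 × 15.3010% + 0.0420 × 5.1200% + 0.4556 × 2.5160% = 9.0478%.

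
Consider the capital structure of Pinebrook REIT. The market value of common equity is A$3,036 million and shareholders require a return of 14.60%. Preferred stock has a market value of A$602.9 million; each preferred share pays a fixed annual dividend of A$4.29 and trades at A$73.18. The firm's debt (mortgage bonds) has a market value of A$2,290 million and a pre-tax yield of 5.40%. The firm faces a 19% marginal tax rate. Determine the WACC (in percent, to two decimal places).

9.76%

Cost of preferred: Rp = 4.29 / 73.18 = 5.8623%.
Total capital V = 3036 + 602.9 + 2290 = 5928.9.
Equity: weight = 3036/5928.9 = 0.5121; cost = 14.6%.
Preferred: weight = 602.9/5928.9 = 0.1017; cost = 5.8623%.
Mortgage bonds: weight = 2290/5928.9 = 0.3862; after-tax cost = 5.4% × (1 − 19%) = 4.3740%.
WACC = 0.5121 × 14.6000% + 0.1017 × 5.8623% + 0.3862 × 4.3740% = 9.7618%.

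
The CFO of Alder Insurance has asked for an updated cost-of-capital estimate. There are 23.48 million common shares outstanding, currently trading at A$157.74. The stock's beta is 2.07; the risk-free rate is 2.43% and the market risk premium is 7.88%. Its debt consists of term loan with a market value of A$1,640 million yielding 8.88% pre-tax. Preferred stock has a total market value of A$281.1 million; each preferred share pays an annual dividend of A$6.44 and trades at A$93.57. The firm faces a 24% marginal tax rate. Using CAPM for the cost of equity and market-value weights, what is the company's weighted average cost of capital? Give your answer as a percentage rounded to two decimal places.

Cost of equity via CAPM: Re = 2.43% + 2.07 × 7.88% = 18.7416%.
Cost of preferred: Rp = 6.44 / 93.57 = 6.8825%.
Market value of equity E = 157.74 × 23.48m = 3703.7352m.
Total capital V = 3703.7352 + 281.1 + 1640 = 5624.8352.
Equity: weight = 3703.7352/5624.8352 = 0.6585; cost = 18.7416%.
Preferred: weight = 281.1/5624.8352 = 0.0500; cost = 6.8825%.
Term loan: weight = 1640/5624.8352 = 0.2916; after-tax cost = 8.88% × (1 − 24%) = 6.7488%.
WACC = 0.6585 × 18.7416% + 0.0500 × 6.8825% + 0.2916 × 6.7488% = 14.6523%.

14.65%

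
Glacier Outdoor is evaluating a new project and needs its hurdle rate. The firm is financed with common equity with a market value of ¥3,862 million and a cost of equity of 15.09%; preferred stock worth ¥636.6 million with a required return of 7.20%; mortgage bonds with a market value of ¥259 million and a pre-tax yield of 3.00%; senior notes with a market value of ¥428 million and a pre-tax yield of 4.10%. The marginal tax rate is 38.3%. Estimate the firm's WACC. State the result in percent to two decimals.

Total capital V = 3862 + 636.6 + 259 + 428 = 5185.6.
Equity: weight = 3862/5185.6 = 0.7448; cost = 15.09%.
Preferred: weight = 636.6/5185.6 = 0.1228; cost = 7.2%.
Mortgage bonds: weight = 259/5185.6 = 0.0499; after-tax cost = 3% × (1 − 38.3%) = 1.8510%.
Senior notes: weight = 428/5185.6 = 0.0825; after-tax cost = 4.1% × (1 − 38.3%) = 2.5297%.
WACC = 0.7448 × 15.0900% + 0.1228 × 7.2000% + 0.0499 × 1.8510% + 0.0825 × 2.5297% = 12.4235%.

12.42%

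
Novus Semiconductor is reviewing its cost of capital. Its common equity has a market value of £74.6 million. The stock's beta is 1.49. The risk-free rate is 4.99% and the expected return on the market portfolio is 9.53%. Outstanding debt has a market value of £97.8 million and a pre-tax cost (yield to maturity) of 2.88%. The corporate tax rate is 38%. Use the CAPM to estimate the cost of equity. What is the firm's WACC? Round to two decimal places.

6.10%

Market risk premium = 9.53% − 4.99% = 4.54%.
Cost of equity via CAPM: Re = 4.99% + 1.49 × 4.54% = 11.7546%.
Total capital V = 74.6 + 97.8 = 172.4.
Equity: weight = 74.6/172.4 = 0.4327; cost = 11.7546%.
Debt: weight = 97.8/172.4 = 0.5673; after-tax cost = 2.88% × (1 − 38%) = 1.7856%.
WACC = 0.4327 × 11.7546% + 0.5673 × 1.7856% = 6.0993%.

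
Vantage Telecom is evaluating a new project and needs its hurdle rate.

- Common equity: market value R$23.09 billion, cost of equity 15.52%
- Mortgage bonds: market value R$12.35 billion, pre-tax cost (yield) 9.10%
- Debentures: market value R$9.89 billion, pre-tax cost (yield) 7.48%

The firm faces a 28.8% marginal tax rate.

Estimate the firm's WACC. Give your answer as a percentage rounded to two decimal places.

10.83%

Total capital V = 23.09 + 12.35 + 9.89 = 45.33.
Equity: weight = 23.09/45.33 = 0.5094; cost = 15.52%.
Mortgage bonds: weight = 12.35/45.33 = 0.2724; after-tax cost = 9.1% × (1 − 28.8%) = 6.4792%.
Debentures: weight = 9.89/45.33 = 0.2182; after-tax cost = 7.48% × (1 − 28.8%) = 5.3258%.
WACC = 0.5094 × 15.5200% + 0.2724 × 6.4792% + 0.2182 × 5.3258% = 10.8327%.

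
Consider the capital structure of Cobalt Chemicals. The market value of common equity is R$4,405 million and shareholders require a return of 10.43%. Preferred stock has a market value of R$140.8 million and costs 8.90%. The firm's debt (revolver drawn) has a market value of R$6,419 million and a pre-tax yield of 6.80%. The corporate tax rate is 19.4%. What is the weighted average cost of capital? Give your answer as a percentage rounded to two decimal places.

7.51%

Total capital V = 4405 + 140.8 + 6419 = 10964.8.
Equity: weight = 4405/10964.8 = 0.4017; cost = 10.43%.
Preferred: weight = 140.8/10964.8 = 0.0128; cost = 8.9%.
Revolver drawn: weight = 6419/10964.8 = 0.5854; after-tax cost = 6.8% × (1 − 19.4%) = 5.4808%.
WACC = 0.4017 × 10.4300% + 0.0128 × 8.9000% + 0.5854 × 5.4808% = 7.5130%.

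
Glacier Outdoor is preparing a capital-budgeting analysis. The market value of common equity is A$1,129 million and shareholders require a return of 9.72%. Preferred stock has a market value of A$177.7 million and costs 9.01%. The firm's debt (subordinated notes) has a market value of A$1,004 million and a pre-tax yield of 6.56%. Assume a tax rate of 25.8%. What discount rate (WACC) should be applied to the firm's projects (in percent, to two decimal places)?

7.56%

Total capital V = 1129 + 177.7 + 1004 = 2310.7.
Equity: weight = 1129/2310.7 = 0.4886; cost = 9.72%.
Preferred: weight = 177.7/2310.7 = 0.0769; cost = 9.01%.
Subordinated notes: weight = 1004/2310.7 = 0.4345; after-tax cost = 6.56% × (1 − 25.8%) = 4.8675%.
WACC = 0.4886 × 9.7200% + 0.0769 × 9.0100% + 0.4345 × 4.8675% = 7.5570%.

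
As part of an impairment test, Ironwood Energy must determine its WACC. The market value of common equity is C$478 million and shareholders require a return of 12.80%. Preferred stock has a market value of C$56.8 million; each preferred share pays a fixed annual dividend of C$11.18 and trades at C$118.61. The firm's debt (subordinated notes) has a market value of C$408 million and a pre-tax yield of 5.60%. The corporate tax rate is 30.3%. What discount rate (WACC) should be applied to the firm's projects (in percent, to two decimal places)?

Cost of preferred: Rp = 11.18 / 118.61 = 9.4258%.
Total capital V = 478 + 56.8 + 408 = 942.8.
Equity: weight = 478/942.8 = 0.5070; cost = 12.8%.
Preferred: weight = 56.8/942.8 = 0.0602; cost = 9.4258%.
Subordinated notes: weight = 408/942.8 = 0.4328; after-tax cost = 5.6% × (1 − 30.3%) = 3.9032%.
WACC = 0.5070 × 12.8000% + 0.0602 × 9.4258% + 0.4328 × 3.9032% = 8.7466%.

8.75%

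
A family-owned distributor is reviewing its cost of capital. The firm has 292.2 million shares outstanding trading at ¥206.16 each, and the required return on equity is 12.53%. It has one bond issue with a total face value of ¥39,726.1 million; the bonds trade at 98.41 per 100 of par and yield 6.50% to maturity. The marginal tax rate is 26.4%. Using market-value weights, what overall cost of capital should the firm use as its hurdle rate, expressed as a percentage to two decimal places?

Market value of equity E = 206.16 × 292.2m = 60239.952m. Market value of debt D = 39726.1m × 98.41/100 = 39094.45501m.
Total capital V = 60239.952 + 39094.45501 = 99334.40701.
Equity: weight = 60239.952/99334.40701 = 0.6064; cost = 12.53%.
Bonds outstanding: weight = 39094.45501/99334.40701 = 0.3936; after-tax cost = 6.5% × (1 − 26.4%) = 4.7840%.
WACC = 0.6064 × 12.5300% + 0.3936 × 4.7840% = 9.4815%.

9.48%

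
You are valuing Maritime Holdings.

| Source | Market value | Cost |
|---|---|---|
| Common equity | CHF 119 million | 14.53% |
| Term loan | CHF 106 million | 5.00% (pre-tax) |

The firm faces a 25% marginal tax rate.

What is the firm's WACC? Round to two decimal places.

Total capital V = 119 + 106 = 225.
Equity: weight = 119/225 = 0.5289; cost = 14.53%.
Term loan: weight = 106/225 = 0.4711; after-tax cost = 5% × (1 − 25%) = 3.7500%.
WACC = 0.5289 × 14.5300% + 0.4711 × 3.7500% = 9.4514%.

9.45%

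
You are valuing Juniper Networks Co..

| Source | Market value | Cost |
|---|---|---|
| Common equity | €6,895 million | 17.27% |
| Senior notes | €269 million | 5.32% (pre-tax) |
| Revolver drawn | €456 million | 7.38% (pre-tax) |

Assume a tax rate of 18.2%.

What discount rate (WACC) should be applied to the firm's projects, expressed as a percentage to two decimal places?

Total capital V = 6895 + 269 + 456 = 7620.
Equity: weight = 6895/7620 = 0.9049; cost = 17.27%.
Senior notes: weight = 269/7620 = 0.0353; after-tax cost = 5.32% × (1 − 18.2%) = 4.3518%.
Revolver drawn: weight = 456/7620 = 0.0598; after-tax cost = 7.38% × (1 − 18.2%) = 6.0368%.
WACC = 0.9049 × 17.2700% + 0.0353 × 4.3518% + 0.0598 × 6.0368% = 16.1417%.

16.14%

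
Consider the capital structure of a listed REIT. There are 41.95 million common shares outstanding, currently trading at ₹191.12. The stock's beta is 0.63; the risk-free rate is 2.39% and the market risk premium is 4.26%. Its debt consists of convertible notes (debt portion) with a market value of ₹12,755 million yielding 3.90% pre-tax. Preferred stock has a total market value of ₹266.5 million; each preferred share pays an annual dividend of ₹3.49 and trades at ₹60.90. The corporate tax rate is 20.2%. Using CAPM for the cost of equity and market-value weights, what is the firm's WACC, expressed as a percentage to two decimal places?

3.89%

Cost of equity via CAPM: Re = 2.39% + 0.63 × 4.26% = 5.0738%.
Cost of preferred: Rp = 3.49 / 60.9 = 5.7307%.
Market value of equity E = 191.12 × 41.95m = 8017.484m.
Total capital V = 8017.484 + 266.5 + 12755 = 21038.984.
Equity: weight = 8017.484/21038.984 = 0.3811; cost = 5.0738%.
Preferred: weight = 266.5/21038.984 = 0.0127; cost = 5.7307%.
Convertible notes (debt portion): weight = 12755/21038.984 = 0.6063; after-tax cost = 3.9% × (1 − 20.2%) = 3.1122%.
WACC = 0.3811 × 5.0738% + 0.0127 × 5.7307% + 0.6063 × 3.1122% = 3.8929%.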